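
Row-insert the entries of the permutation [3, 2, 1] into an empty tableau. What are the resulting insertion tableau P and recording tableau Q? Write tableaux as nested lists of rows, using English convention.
Insert each entry of the permutation into P by Schensted row insertion, recording in Q the position of each new cell.

Insert 3: appended to row 1. P = [[3]].
Insert 2: 2 bumps 3 from row 1; 3 starts row 2. P = [[2], [3]].
Insert 1: 1 bumps 2 from row 1; 2 bumps 3 from row 2; 3 starts row 3. P = [[1], [2], [3]].

So P = [[1], [2], [3]], Q = [[1], [2], [3]].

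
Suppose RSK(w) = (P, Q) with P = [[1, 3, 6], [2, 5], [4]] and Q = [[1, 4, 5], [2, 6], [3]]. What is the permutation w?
Reverse the RSK construction: for i from n down to 1, find the cell of Q containing i, remove the entry at that cell from P, and reverse-bump it up through P; the value ejected from row 1 is w(i).

Step i=6: Q has 6 at row 2, column 2; remove 5 from row 2 of P and reverse-bump: 5 enters row 1 and ejects 3. So w(6) = 3. P is now [[1, 5, 6], [2], [4]].
Step i=5: Q has 5 at row 1, column 3; remove that cell from P, ejecting 6. So w(5) = 6. P is now [[1, 5], [2], [4]].
Step i=4: Q has 4 at row 1, column 2; remove that cell from P, ejecting 5. So w(4) = 5. P is now [[1], [2], [4]].
Step i=3: Q has 3 at row 3, column 1; remove 4 from row 3 of P and reverse-bump: 4 enters row 2 and ejects 2; 2 enters row 1 and ejects 1. So w(3) = 1. P is now [[2], [4]].
Step i=2: Q has 2 at row 2, column 1; remove 4 from row 2 of P and reverse-bump: 4 enters row 1 and ejects 2. So w(2) = 2. P is now [[4]].
Step i=1: Q has 1 at row 1, column 1; remove that cell from P, ejecting 4. So w(1) = 4. P is now [].

So w = 4 2 1 5 6 3.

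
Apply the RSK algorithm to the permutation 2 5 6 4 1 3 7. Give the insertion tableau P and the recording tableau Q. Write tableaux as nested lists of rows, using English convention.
Insert each entry of the permutation into P by Schensted row insertion, recording in Q the position of each new cell.

After inserting 2: P = [[2]].
After inserting 5: P = [[2, 5]].
After inserting 6: P = [[2, 5, 6]].
After inserting 4: P = [[2, 4, 6], [5]].
After inserting 1: P = [[1, 4, 6], [2], [5]].
After inserting 3: P = [[1, 3, 6], [2, 4], [5]].
After inserting 7: P = [[1, 3, 6, 7], [2, 4], [5]].

So P = [[1, 3, 6, 7], [2, 4], [5]], Q = [[1, 2, 3, 7], [4, 6], [5]].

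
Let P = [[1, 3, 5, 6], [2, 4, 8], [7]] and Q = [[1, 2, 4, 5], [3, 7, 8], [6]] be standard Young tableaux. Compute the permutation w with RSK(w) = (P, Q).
2 7 4 5 8 1 3 6

Reverse the RSK construction: for i from n down to 1, find the cell of Q containing i, remove the entry at that cell from P, and reverse-bump it up through P; the value ejected from row 1 is w(i).

Step i=8: Q has 8 at row 2, column 3; remove 8 from row 2 of P and reverse-bump: 8 enters row 1 and ejects 6. So w(8) = 6. P is now [[1, 3, 5, 8], [2, 4], [7]].
Step i=7: Q has 7 at row 2, column 2; remove 4 from row 2 of P and reverse-bump: 4 enters row 1 and ejects 3. So w(7) = 3. P is now [[1, 4, 5, 8], [2], [7]].
Step i=6: Q has 6 at row 3, column 1; remove 7 from row 3 of P and reverse-bump: 7 enters row 2 and ejects 2; 2 enters row 1 and ejects 1. So w(6) = 1. P is now [[2, 4, 5, 8], [7]].
Step i=5: Q has 5 at row 1, column 4; remove that cell from P, ejecting 8. So w(5) = 8. P is now [[2, 4, 5], [7]].
Step i=4: Q has 4 at row 1, column 3; remove that cell from P, ejecting 5. So w(4) = 5. P is now [[2, 4], [7]].
Step i=3: Q has 3 at row 2, column 1; remove 7 from row 2 of P and reverse-bump: 7 enters row 1 and ejects 4. So w(3) = 4. P is now [[2, 7]].
Step i=2: Q has 2 at row 1, column 2; remove that cell from P, ejecting 7. So w(2) = 7. P is now [[2]].
Step i=1: Q has 1 at row 1, column 1; remove that cell from P, ejecting 2. So w(1) = 2. P is now [].

So w = 2 7 4 5 8 1 3 6.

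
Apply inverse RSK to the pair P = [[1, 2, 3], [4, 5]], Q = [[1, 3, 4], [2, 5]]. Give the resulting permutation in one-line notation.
Reverse the RSK construction: for i from n down to 1, find the cell of Q containing i, remove the entry at that cell from P, and reverse-bump it up through P; the value ejected from row 1 is w(i).

Step i=5: Q has 5 at row 2, column 2; remove 5 from row 2 of P and reverse-bump: 5 enters row 1 and ejects 3. So w(5) = 3. P is now [[1, 2, 5], [4]].
Step i=4: Q has 4 at row 1, column 3; remove that cell from P, ejecting 5. So w(4) = 5. P is now [[1, 2], [4]].
Step i=3: Q has 3 at row 1, column 2; remove that cell from P, ejecting 2. So w(3) = 2. P is now [[1], [4]].
Step i=2: Q has 2 at row 2, column 1; remove 4 from row 2 of P and reverse-bump: 4 enters row 1 and ejects 1. So w(2) = 1. P is now [[4]].
Step i=1: Q has 1 at row 1, column 1; remove that cell from P, ejecting 4. So w(1) = 4. P is now [].

So w = 4 1 2 5 3.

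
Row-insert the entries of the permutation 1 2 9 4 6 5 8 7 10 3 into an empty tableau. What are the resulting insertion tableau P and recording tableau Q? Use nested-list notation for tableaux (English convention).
P = [[1, 2, 3, 5, 7, 10], [4, 8], [6], [9]], Q = [[1, 2, 3, 5, 7, 9], [4, 8], [6], [10]]

Insert each entry of the permutation into P by Schensted row insertion, recording in Q the position of each new cell.

After inserting 1: P = [[1]].
After inserting 2: P = [[1, 2]].
After inserting 9: P = [[1, 2, 9]].
After inserting 4: P = [[1, 2, 4], [9]].
After inserting 6: P = [[1, 2, 4, 6], [9]].
After inserting 5: P = [[1, 2, 4, 5], [6], [9]].
After inserting 8: P = [[1, 2, 4, 5, 8], [6], [9]].
After inserting 7: P = [[1, 2, 4, 5, 7], [6, 8], [9]].
After inserting 10: P = [[1, 2, 4, 5, 7, 10], [6, 8], [9]].
After inserting 3: P = [[1, 2, 3, 5, 7, 10], [4, 8], [6], [9]].

So P = [[1, 2, 3, 5, 7, 10], [4, 8], [6], [9]], Q = [[1, 2, 3, 5, 7, 9], [4, 8], [6], [10]].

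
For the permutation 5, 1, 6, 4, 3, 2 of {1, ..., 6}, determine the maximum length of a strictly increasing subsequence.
2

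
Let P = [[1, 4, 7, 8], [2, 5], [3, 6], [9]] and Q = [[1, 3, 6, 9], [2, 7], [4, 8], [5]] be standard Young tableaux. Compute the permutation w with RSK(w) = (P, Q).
9 3 6 2 1 7 5 4 8

Reverse the RSK construction: for i from n down to 1, find the cell of Q containing i, remove the entry at that cell from P, and reverse-bump it up through P; the value ejected from row 1 is w(i).

Step i=9: Q has 9 at row 1, column 4; remove that cell from P, ejecting 8. So w(9) = 8. P is now [[1, 4, 7], [2, 5], [3, 6], [9]].
Step i=8: Q has 8 at row 3, column 2; remove 6 from row 3 of P and reverse-bump: 6 enters row 2 and ejects 5; 5 enters row 1 and ejects 4. So w(8) = 4. P is now [[1, 5, 7], [2, 6], [3], [9]].
Step i=7: Q has 7 at row 2, column 2; remove 6 from row 2 of P and reverse-bump: 6 enters row 1 and ejects 5. So w(7) = 5. P is now [[1, 6, 7], [2], [3], [9]].
Step i=6: Q has 6 at row 1, column 3; remove that cell from P, ejecting 7. So w(6) = 7. P is now [[1, 6], [2], [3], [9]].
Step i=5: Q has 5 at row 4, column 1; remove 9 from row 4 of P and reverse-bump: 9 enters row 3 and ejects 3; 3 enters row 2 and ejects 2; 2 enters row 1 and ejects 1. So w(5) = 1. P is now [[2, 6], [3], [9]].
Step i=4: Q has 4 at row 3, column 1; remove 9 from row 3 of P and reverse-bump: 9 enters row 2 and ejects 3; 3 enters row 1 and ejects 2. So w(4) = 2. P is now [[3, 6], [9]].
Step i=3: Q has 3 at row 1, column 2; remove that cell from P, ejecting 6. So w(3) = 6. P is now [[3], [9]].
Step i=2: Q has 2 at row 2, column 1; remove 9 from row 2 of P and reverse-bump: 9 enters row 1 and ejects 3. So w(2) = 3. P is now [[9]].
Step i=1: Q has 1 at row 1, column 1; remove that cell from P, ejecting 9. So w(1) = 9. P is now [].

So w = 9 3 6 2 1 7 5 4 8.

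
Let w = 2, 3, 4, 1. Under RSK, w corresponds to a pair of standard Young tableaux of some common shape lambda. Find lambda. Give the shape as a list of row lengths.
[3, 1]

RSK row insertion gives P = [[1, 3, 4], [2]], which has shape [3, 1].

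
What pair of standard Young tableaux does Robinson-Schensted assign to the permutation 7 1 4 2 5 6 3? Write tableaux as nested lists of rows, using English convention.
Insert each entry of the permutation into P by Schensted row insertion, recording in Q the position of each new cell.

Insert 7: appended to row 1. P = [[7]].
Insert 1: 1 bumps 7 from row 1; 7 starts row 2. P = [[1], [7]].
Insert 4: appended to row 1. P = [[1, 4], [7]].
Insert 2: 2 bumps 4 from row 1; 4 bumps 7 from row 2; 7 starts row 3. P = [[1, 2], [4], [7]].
Insert 5: appended to row 1. P = [[1, 2, 5], [4], [7]].
Insert 6: appended to row 1. P = [[1, 2, 5, 6], [4], [7]].
Insert 3: 3 bumps 5 from row 1; 5 appends to row 2. P = [[1, 2, 3, 6], [4, 5], [7]].

So P = [[1, 2, 3, 6], [4, 5], [7]], Q = [[1, 3, 5, 6], [2, 7], [4]].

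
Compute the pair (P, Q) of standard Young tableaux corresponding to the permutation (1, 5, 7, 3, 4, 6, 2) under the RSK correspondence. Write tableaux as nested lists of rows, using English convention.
P = [[1, 2, 4, 6], [3, 7], [5]], Q = [[1, 2, 3, 6], [4, 5], [7]]

Insert each entry of the permutation into P by Schensted row insertion, recording in Q the position of each new cell.

Insert 1: appended to row 1. P = [[1]], Q = [[1]].
Insert 5: appended to row 1. P = [[1, 5]], Q = [[1, 2]].
Insert 7: appended to row 1. P = [[1, 5, 7]], Q = [[1, 2, 3]].
Insert 3: 3 bumps 5 from row 1; 5 starts row 2. P = [[1, 3, 7], [5]], Q = [[1, 2, 3], [4]].
Insert 4: 4 bumps 7 from row 1; 7 appends to row 2. P = [[1, 3, 4], [5, 7]], Q = [[1, 2, 3], [4, 5]].
Insert 6: appended to row 1. P = [[1, 3, 4, 6], [5, 7]], Q = [[1, 2, 3, 6], [4, 5]].
Insert 2: 2 bumps 3 from row 1; 3 bumps 5 from row 2; 5 starts row 3. P = [[1, 2, 4, 6], [3, 7], [5]], Q = [[1, 2, 3, 6], [4, 5], [7]].

So P = [[1, 2, 4, 6], [3, 7], [5]], Q = [[1, 2, 3, 6], [4, 5], [7]].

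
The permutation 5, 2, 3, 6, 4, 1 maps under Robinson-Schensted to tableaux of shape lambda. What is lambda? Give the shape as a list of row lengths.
[3, 2, 1]

Row-insert each entry into an empty tableau.

After inserting 5: P = [[5]].
After inserting 2: P = [[2], [5]].
After inserting 3: P = [[2, 3], [5]].
After inserting 6: P = [[2, 3, 6], [5]].
After inserting 4: P = [[2, 3, 4], [5, 6]].
After inserting 1: P = [[1, 3, 4], [2, 6], [5]].

The final insertion tableau P = [[1, 3, 4], [2, 6], [5]] has shape [3, 2, 1].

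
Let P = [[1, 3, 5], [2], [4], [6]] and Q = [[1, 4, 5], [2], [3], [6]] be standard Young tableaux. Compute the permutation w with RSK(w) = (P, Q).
6 4 2 3 5 1

Reverse the RSK construction: for i from n down to 1, find the cell of Q containing i, remove the entry at that cell from P, and reverse-bump it up through P; the value ejected from row 1 is w(i).

Step i=6: Q has 6 at row 4, column 1; remove 6 from row 4 of P and reverse-bump: 6 enters row 3 and ejects 4; 4 enters row 2 and ejects 2; 2 enters row 1 and ejects 1. So w(6) = 1. P is now [[2, 3, 5], [4], [6]].
Step i=5: Q has 5 at row 1, column 3; remove that cell from P, ejecting 5. So w(5) = 5. P is now [[2, 3], [4], [6]].
Step i=4: Q has 4 at row 1, column 2; remove that cell from P, ejecting 3. So w(4) = 3. P is now [[2], [4], [6]].
Step i=3: Q has 3 at row 3, column 1; remove 6 from row 3 of P and reverse-bump: 6 enters row 2 and ejects 4; 4 enters row 1 and ejects 2. So w(3) = 2. P is now [[4], [6]].
Step i=2: Q has 2 at row 2, column 1; remove 6 from row 2 of P and reverse-bump: 6 enters row 1 and ejects 4. So w(2) = 4. P is now [[6]].
Step i=1: Q has 1 at row 1, column 1; remove that cell from P, ejecting 6. So w(1) = 6. P is now [].

So w = 6 4 2 3 5 1.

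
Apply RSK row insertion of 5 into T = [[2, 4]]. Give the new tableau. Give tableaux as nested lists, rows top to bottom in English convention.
5 is larger than every entry of row 1, so it is appended to row 1. The new tableau is [[2, 4, 5]].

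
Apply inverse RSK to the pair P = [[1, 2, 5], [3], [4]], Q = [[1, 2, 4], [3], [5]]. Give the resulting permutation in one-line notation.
Reverse the RSK construction: for i from n down to 1, find the cell of Q containing i, remove the entry at that cell from P, and reverse-bump it up through P; the value ejected from row 1 is w(i).

Step i=5: Q has 5 at row 3, column 1; remove 4 from row 3 of P and reverse-bump: 4 enters row 2 and ejects 3; 3 enters row 1 and ejects 2. So w(5) = 2. P is now [[1, 3, 5], [4]].
Step i=4: Q has 4 at row 1, column 3; remove that cell from P, ejecting 5. So w(4) = 5. P is now [[1, 3], [4]].
Step i=3: Q has 3 at row 2, column 1; remove 4 from row 2 of P and reverse-bump: 4 enters row 1 and ejects 3. So w(3) = 3. P is now [[1, 4]].
Step i=2: Q has 2 at row 1, column 2; remove that cell from P, ejecting 4. So w(2) = 4. P is now [[1]].
Step i=1: Q has 1 at row 1, column 1; remove that cell from P, ejecting 1. So w(1) = 1. P is now [].

So w = 1 4 3 5 2.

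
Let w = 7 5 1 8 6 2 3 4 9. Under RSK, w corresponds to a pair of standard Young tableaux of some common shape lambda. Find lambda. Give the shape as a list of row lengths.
Row-insert each entry into an empty tableau.

After inserting 7: P = [[7]].
After inserting 5: P = [[5], [7]].
After inserting 1: P = [[1], [5], [7]].
After inserting 8: P = [[1, 8], [5], [7]].
After inserting 6: P = [[1, 6], [5, 8], [7]].
After inserting 2: P = [[1, 2], [5, 6], [7, 8]].
After inserting 3: P = [[1, 2, 3], [5, 6], [7, 8]].
After inserting 4: P = [[1, 2, 3, 4], [5, 6], [7, 8]].
After inserting 9: P = [[1, 2, 3, 4, 9], [5, 6], [7, 8]].

The final insertion tableau P = [[1, 2, 3, 4, 9], [5, 6], [7, 8]] has shape [5, 2, 2].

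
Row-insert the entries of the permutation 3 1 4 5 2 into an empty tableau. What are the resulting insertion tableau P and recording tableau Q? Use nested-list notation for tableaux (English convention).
Insert each entry of the permutation into P by Schensted row insertion, recording in Q the position of each new cell.

Insert 3: appended to row 1. P = [[3]], Q = [[1]].
Insert 1: 1 bumps 3 from row 1; 3 starts row 2. P = [[1], [3]], Q = [[1], [2]].
Insert 4: appended to row 1. P = [[1, 4], [3]], Q = [[1, 3], [2]].
Insert 5: appended to row 1. P = [[1, 4, 5], [3]], Q = [[1, 3, 4], [2]].
Insert 2: 2 bumps 4 from row 1; 4 appends to row 2. P = [[1, 2, 5], [3, 4]], Q = [[1, 3, 4], [2, 5]].

So P = [[1, 2, 5], [3, 4]], Q = [[1, 3, 4], [2, 5]].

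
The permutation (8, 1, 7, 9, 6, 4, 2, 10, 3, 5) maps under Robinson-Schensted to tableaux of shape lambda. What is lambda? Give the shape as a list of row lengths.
Row-insert each entry into an empty tableau.

After inserting 8: P = [[8]].
After inserting 1: P = [[1], [8]].
After inserting 7: P = [[1, 7], [8]].
After inserting 9: P = [[1, 7, 9], [8]].
After inserting 6: P = [[1, 6, 9], [7], [8]].
After inserting 4: P = [[1, 4, 9], [6], [7], [8]].
After inserting 2: P = [[1, 2, 9], [4], [6], [7], [8]].
After inserting 10: P = [[1, 2, 9, 10], [4], [6], [7], [8]].
After inserting 3: P = [[1, 2, 3, 10], [4, 9], [6], [7], [8]].
After inserting 5: P = [[1, 2, 3, 5], [4, 9, 10], [6], [7], [8]].

The final insertion tableau P = [[1, 2, 3, 5], [4, 9, 10], [6], [7], [8]] has shape [4, 3, 1, 1, 1].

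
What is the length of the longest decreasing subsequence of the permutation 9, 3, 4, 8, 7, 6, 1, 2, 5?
5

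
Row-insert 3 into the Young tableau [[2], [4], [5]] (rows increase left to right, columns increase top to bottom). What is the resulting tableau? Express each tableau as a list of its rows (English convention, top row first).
3 is larger than every entry of row 1, so it is appended to row 1. The new tableau is [[2, 3], [4], [5]].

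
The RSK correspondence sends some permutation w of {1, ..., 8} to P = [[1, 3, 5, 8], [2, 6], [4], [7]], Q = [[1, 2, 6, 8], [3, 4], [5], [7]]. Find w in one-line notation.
Reverse the RSK construction: for i from n down to 1, find the cell of Q containing i, remove the entry at that cell from P, and reverse-bump it up through P; the value ejected from row 1 is w(i).

Step i=8: Q has 8 at row 1, column 4; remove that cell from P, ejecting 8. So w(8) = 8. P is now [[1, 3, 5], [2, 6], [4], [7]].
Step i=7: Q has 7 at row 4, column 1; remove 7 from row 4 of P and reverse-bump: 7 enters row 3 and ejects 4; 4 enters row 2 and ejects 2; 2 enters row 1 and ejects 1. So w(7) = 1. P is now [[2, 3, 5], [4, 6], [7]].
Step i=6: Q has 6 at row 1, column 3; remove that cell from P, ejecting 5. So w(6) = 5. P is now [[2, 3], [4, 6], [7]].
Step i=5: Q has 5 at row 3, column 1; remove 7 from row 3 of P and reverse-bump: 7 enters row 2 and ejects 6; 6 enters row 1 and ejects 3. So w(5) = 3. P is now [[2, 6], [4, 7]].
Step i=4: Q has 4 at row 2, column 2; remove 7 from row 2 of P and reverse-bump: 7 enters row 1 and ejects 6. So w(4) = 6. P is now [[2, 7], [4]].
Step i=3: Q has 3 at row 2, column 1; remove 4 from row 2 of P and reverse-bump: 4 enters row 1 and ejects 2. So w(3) = 2. P is now [[4, 7]].
Step i=2: Q has 2 at row 1, column 2; remove that cell from P, ejecting 7. So w(2) = 7. P is now [[4]].
Step i=1: Q has 1 at row 1, column 1; remove that cell from P, ejecting 4. So w(1) = 4. P is now [].

So w = 4 7 2 6 3 5 1 8.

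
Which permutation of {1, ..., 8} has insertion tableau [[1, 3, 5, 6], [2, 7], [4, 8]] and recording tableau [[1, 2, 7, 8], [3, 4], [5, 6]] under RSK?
4 8 2 7 1 3 5 6

Reverse the RSK construction: for i from n down to 1, find the cell of Q containing i, remove the entry at that cell from P, and reverse-bump it up through P; the value ejected from row 1 is w(i).

Step i=8: Q has 8 at row 1, column 4; remove that cell from P, ejecting 6. So w(8) = 6. P is now [[1, 3, 5], [2, 7], [4, 8]].
Step i=7: Q has 7 at row 1, column 3; remove that cell from P, ejecting 5. So w(7) = 5. P is now [[1, 3], [2, 7], [4, 8]].
Step i=6: Q has 6 at row 3, column 2; remove 8 from row 3 of P and reverse-bump: 8 enters row 2 and ejects 7; 7 enters row 1 and ejects 3. So w(6) = 3. P is now [[1, 7], [2, 8], [4]].
Step i=5: Q has 5 at row 3, column 1; remove 4 from row 3 of P and reverse-bump: 4 enters row 2 and ejects 2; 2 enters row 1 and ejects 1. So w(5) = 1. P is now [[2, 7], [4, 8]].
Step i=4: Q has 4 at row 2, column 2; remove 8 from row 2 of P and reverse-bump: 8 enters row 1 and ejects 7. So w(4) = 7. P is now [[2, 8], [4]].
Step i=3: Q has 3 at row 2, column 1; remove 4 from row 2 of P and reverse-bump: 4 enters row 1 and ejects 2. So w(3) = 2. P is now [[4, 8]].
Step i=2: Q has 2 at row 1, column 2; remove that cell from P, ejecting 8. So w(2) = 8. P is now [[4]].
Step i=1: Q has 1 at row 1, column 1; remove that cell from P, ejecting 4. So w(1) = 4. P is now [].

So w = 4 8 2 7 1 3 5 6.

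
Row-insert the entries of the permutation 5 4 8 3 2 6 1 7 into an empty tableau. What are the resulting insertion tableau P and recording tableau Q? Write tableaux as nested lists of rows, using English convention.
Insert each entry of the permutation into P by Schensted row insertion, recording in Q the position of each new cell.

Insert 5: appended to row 1. P = [[5]].
Insert 4: 4 bumps 5 from row 1; 5 starts row 2. P = [[4], [5]].
Insert 8: appended to row 1. P = [[4, 8], [5]].
Insert 3: 3 bumps 4 from row 1; 4 bumps 5 from row 2; 5 starts row 3. P = [[3, 8], [4], [5]].
Insert 2: 2 bumps 3 from row 1; 3 bumps 4 from row 2; 4 bumps 5 from row 3; 5 starts row 4. P = [[2, 8], [3], [4], [5]].
Insert 6: 6 bumps 8 from row 1; 8 appends to row 2. P = [[2, 6], [3, 8], [4], [5]].
Insert 1: 1 bumps 2 from row 1; 2 bumps 3 from row 2; 3 bumps 4 from row 3; 4 bumps 5 from row 4; 5 starts row 5. P = [[1, 6], [2, 8], [3], [4], [5]].
Insert 7: appended to row 1. P = [[1, 6, 7], [2, 8], [3], [4], [5]].

So P = [[1, 6, 7], [2, 8], [3], [4], [5]], Q = [[1, 3, 8], [2, 6], [4], [5], [7]].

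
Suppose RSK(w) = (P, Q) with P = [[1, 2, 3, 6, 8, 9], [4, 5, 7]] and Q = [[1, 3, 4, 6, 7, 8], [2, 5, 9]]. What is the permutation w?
4 1 2 5 3 7 8 9 6

Reverse RSK: for i = n, n-1, ..., 1, locate i in Q, remove the corresponding corner cell from P, and reverse-bump its entry up through P; the value ejected from row 1 is w(i).

So w = 4 1 2 5 3 7 8 9 6.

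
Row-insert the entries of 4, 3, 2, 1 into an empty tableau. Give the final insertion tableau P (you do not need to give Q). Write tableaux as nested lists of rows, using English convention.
P = [[1], [2], [3], [4]]

Insert 4: appended to row 1. P = [[4]].
Insert 3: 3 bumps 4 from row 1; 4 starts row 2. P = [[3], [4]].
Insert 2: 2 bumps 3 from row 1; 3 bumps 4 from row 2; 4 starts row 3. P = [[2], [3], [4]].
Insert 1: 1 bumps 2 from row 1; 2 bumps 3 from row 2; 3 bumps 4 from row 3; 4 starts row 4. P = [[1], [2], [3], [4]].

So P = [[1], [2], [3], [4]].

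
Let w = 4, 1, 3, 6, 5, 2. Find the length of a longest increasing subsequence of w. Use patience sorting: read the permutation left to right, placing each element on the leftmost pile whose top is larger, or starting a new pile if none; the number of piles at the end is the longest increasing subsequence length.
4: new pile. tops = [4]
1: onto pile 1 (replacing 4). tops = [1]
3: new pile. tops = [1, 3]
6: new pile. tops = [1, 3, 6]
5: onto pile 3 (replacing 6). tops = [1, 3, 5]
2: onto pile 2 (replacing 3). tops = [1, 2, 5]

3 piles, so the longest increasing subsequence has length 3.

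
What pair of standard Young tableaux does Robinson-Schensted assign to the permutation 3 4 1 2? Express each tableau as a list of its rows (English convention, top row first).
P = [[1, 2], [3, 4]], Q = [[1, 2], [3, 4]]

Insert each entry of the permutation into P by Schensted row insertion, recording in Q the position of each new cell.

Insert 3: appended to row 1. P = [[3]].
Insert 4: appended to row 1. P = [[3, 4]].
Insert 1: 1 bumps 3 from row 1; 3 starts row 2. P = [[1, 4], [3]].
Insert 2: 2 bumps 4 from row 1; 4 appends to row 2. P = [[1, 2], [3, 4]].

So P = [[1, 2], [3, 4]], Q = [[1, 2], [3, 4]].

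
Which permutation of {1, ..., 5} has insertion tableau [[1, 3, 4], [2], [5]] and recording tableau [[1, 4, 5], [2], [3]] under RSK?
5 2 1 3 4

Reverse the RSK construction: for i from n down to 1, find the cell of Q containing i, remove the entry at that cell from P, and reverse-bump it up through P; the value ejected from row 1 is w(i).

Step i=5: Q has 5 at row 1, column 3; remove that cell from P, ejecting 4. So w(5) = 4. P is now [[1, 3], [2], [5]].
Step i=4: Q has 4 at row 1, column 2; remove that cell from P, ejecting 3. So w(4) = 3. P is now [[1], [2], [5]].
Step i=3: Q has 3 at row 3, column 1; remove 5 from row 3 of P and reverse-bump: 5 enters row 2 and ejects 2; 2 enters row 1 and ejects 1. So w(3) = 1. P is now [[2], [5]].
Step i=2: Q has 2 at row 2, column 1; remove 5 from row 2 of P and reverse-bump: 5 enters row 1 and ejects 2. So w(2) = 2. P is now [[5]].
Step i=1: Q has 1 at row 1, column 1; remove that cell from P, ejecting 5. So w(1) = 5. P is now [].

So w = 5 2 1 3 4.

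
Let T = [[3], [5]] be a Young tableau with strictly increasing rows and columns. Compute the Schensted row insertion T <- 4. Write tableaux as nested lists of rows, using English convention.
4 is larger than every entry of row 1, so it is appended to row 1. The new tableau is [[3, 4], [5]].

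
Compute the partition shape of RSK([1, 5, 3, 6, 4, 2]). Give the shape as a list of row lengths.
Row-insert each entry into an empty tableau.

After inserting 1: P = [[1]].
After inserting 5: P = [[1, 5]].
After inserting 3: P = [[1, 3], [5]].
After inserting 6: P = [[1, 3, 6], [5]].
After inserting 4: P = [[1, 3, 4], [5, 6]].
After inserting 2: P = [[1, 2, 4], [3, 6], [5]].

The final insertion tableau P = [[1, 2, 4], [3, 6], [5]] has shape [3, 2, 1].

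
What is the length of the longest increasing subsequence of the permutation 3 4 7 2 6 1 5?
3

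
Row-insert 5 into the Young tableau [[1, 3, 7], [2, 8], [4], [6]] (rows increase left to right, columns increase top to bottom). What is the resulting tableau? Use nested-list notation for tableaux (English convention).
[[1, 3, 5], [2, 7], [4, 8], [6]]

In row 1, 5 replaces 7 (the leftmost entry greater than 5); 7 is bumped to row 2. In row 2, 7 replaces 8 (the leftmost entry greater than 7); 8 is bumped to row 3. 8 is appended to row 3. The new tableau is [[1, 3, 5], [2, 7], [4, 8], [6]].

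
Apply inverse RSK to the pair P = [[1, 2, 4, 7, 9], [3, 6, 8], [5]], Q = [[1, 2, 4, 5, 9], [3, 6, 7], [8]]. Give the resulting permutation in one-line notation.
1 5 3 6 8 4 7 2 9

Reverse the RSK construction: for i from n down to 1, find the cell of Q containing i, remove the entry at that cell from P, and reverse-bump it up through P; the value ejected from row 1 is w(i).

Step i=9: Q has 9 at row 1, column 5; remove that cell from P, ejecting 9. So w(9) = 9. P is now [[1, 2, 4, 7], [3, 6, 8], [5]].
Step i=8: Q has 8 at row 3, column 1; remove 5 from row 3 of P and reverse-bump: 5 enters row 2 and ejects 3; 3 enters row 1 and ejects 2. So w(8) = 2. P is now [[1, 3, 4, 7], [5, 6, 8]].
Step i=7: Q has 7 at row 2, column 3; remove 8 from row 2 of P and reverse-bump: 8 enters row 1 and ejects 7. So w(7) = 7. P is now [[1, 3, 4, 8], [5, 6]].
Step i=6: Q has 6 at row 2, column 2; remove 6 from row 2 of P and reverse-bump: 6 enters row 1 and ejects 4. So w(6) = 4. P is now [[1, 3, 6, 8], [5]].
Step i=5: Q has 5 at row 1, column 4; remove that cell from P, ejecting 8. So w(5) = 8. P is now [[1, 3, 6], [5]].
Step i=4: Q has 4 at row 1, column 3; remove that cell from P, ejecting 6. So w(4) = 6. P is now [[1, 3], [5]].
Step i=3: Q has 3 at row 2, column 1; remove 5 from row 2 of P and reverse-bump: 5 enters row 1 and ejects 3. So w(3) = 3. P is now [[1, 5]].
Step i=2: Q has 2 at row 1, column 2; remove that cell from P, ejecting 5. So w(2) = 5. P is now [[1]].
Step i=1: Q has 1 at row 1, column 1; remove that cell from P, ejecting 1. So w(1) = 1. P is now [].

So w = 1 5 3 6 8 4 7 2 9.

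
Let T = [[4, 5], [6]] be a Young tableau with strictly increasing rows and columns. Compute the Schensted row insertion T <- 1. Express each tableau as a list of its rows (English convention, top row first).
In row 1, 1 replaces 4 (the leftmost entry greater than 1); 4 is bumped to row 2. In row 2, 4 replaces 6 (the leftmost entry greater than 4); 6 is bumped to row 3. 6 starts a new row 3. The new tableau is [[1, 5], [4], [6]].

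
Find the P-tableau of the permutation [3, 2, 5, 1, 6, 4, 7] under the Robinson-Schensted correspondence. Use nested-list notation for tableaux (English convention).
Insert 3: appended to row 1. P = [[3]].
Insert 2: 2 bumps 3 from row 1; 3 starts row 2. P = [[2], [3]].
Insert 5: appended to row 1. P = [[2, 5], [3]].
Insert 1: 1 bumps 2 from row 1; 2 bumps 3 from row 2; 3 starts row 3. P = [[1, 5], [2], [3]].
Insert 6: appended to row 1. P = [[1, 5, 6], [2], [3]].
Insert 4: 4 bumps 5 from row 1; 5 appends to row 2. P = [[1, 4, 6], [2, 5], [3]].
Insert 7: appended to row 1. P = [[1, 4, 6, 7], [2, 5], [3]].

So P = [[1, 4, 6, 7], [2, 5], [3]].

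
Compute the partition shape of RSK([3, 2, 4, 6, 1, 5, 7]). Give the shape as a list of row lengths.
[4, 2, 1]

Row-insert each entry into an empty tableau.

After inserting 3: P = [[3]].
After inserting 2: P = [[2], [3]].
After inserting 4: P = [[2, 4], [3]].
After inserting 6: P = [[2, 4, 6], [3]].
After inserting 1: P = [[1, 4, 6], [2], [3]].
After inserting 5: P = [[1, 4, 5], [2, 6], [3]].
After inserting 7: P = [[1, 4, 5, 7], [2, 6], [3]].

The final insertion tableau P = [[1, 4, 5, 7], [2, 6], [3]] has shape [4, 2, 1].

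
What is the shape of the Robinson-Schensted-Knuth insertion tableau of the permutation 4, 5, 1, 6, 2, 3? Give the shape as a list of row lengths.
[3, 3]

Row-insert each entry into an empty tableau.

After inserting 4: P = [[4]].
After inserting 5: P = [[4, 5]].
After inserting 1: P = [[1, 5], [4]].
After inserting 6: P = [[1, 5, 6], [4]].
After inserting 2: P = [[1, 2, 6], [4, 5]].
After inserting 3: P = [[1, 2, 3], [4, 5, 6]].

The final insertion tableau P = [[1, 2, 3], [4, 5, 6]] has shape [3, 3].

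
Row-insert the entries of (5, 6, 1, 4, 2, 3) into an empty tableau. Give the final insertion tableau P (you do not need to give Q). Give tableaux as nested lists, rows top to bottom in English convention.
After inserting 5: P = [[5]].
After inserting 6: P = [[5, 6]].
After inserting 1: P = [[1, 6], [5]].
After inserting 4: P = [[1, 4], [5, 6]].
After inserting 2: P = [[1, 2], [4, 6], [5]].
After inserting 3: P = [[1, 2, 3], [4, 6], [5]].

So P = [[1, 2, 3], [4, 6], [5]].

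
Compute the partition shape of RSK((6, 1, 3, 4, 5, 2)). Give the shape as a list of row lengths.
[4, 1, 1]

Row-insert each entry into an empty tableau.

After inserting 6: P = [[6]].
After inserting 1: P = [[1], [6]].
After inserting 3: P = [[1, 3], [6]].
After inserting 4: P = [[1, 3, 4], [6]].
After inserting 5: P = [[1, 3, 4, 5], [6]].
After inserting 2: P = [[1, 2, 4, 5], [3], [6]].

The final insertion tableau P = [[1, 2, 4, 5], [3], [6]] has shape [4, 1, 1].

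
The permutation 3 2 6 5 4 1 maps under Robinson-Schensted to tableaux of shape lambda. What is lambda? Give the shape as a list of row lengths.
[2, 2, 1, 1]

Row-insert each entry into an empty tableau.

After inserting 3: P = [[3]].
After inserting 2: P = [[2], [3]].
After inserting 6: P = [[2, 6], [3]].
After inserting 5: P = [[2, 5], [3, 6]].
After inserting 4: P = [[2, 4], [3, 5], [6]].
After inserting 1: P = [[1, 4], [2, 5], [3], [6]].

The final insertion tableau P = [[1, 4], [2, 5], [3], [6]] has shape [2, 2, 1, 1].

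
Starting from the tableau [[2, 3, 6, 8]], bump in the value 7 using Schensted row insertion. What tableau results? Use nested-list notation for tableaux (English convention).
In row 1, 7 replaces 8 (the leftmost entry greater than 7); 8 is bumped to row 2. 8 starts a new row 2. The new tableau is [[2, 3, 6, 7], [8]].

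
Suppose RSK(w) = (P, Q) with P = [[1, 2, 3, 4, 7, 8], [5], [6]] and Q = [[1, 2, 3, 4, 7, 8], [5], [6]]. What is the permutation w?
1 2 3 6 5 4 7 8

Reverse the RSK construction: for i from n down to 1, find the cell of Q containing i, remove the entry at that cell from P, and reverse-bump it up through P; the value ejected from row 1 is w(i).

Step i=8: Q has 8 at row 1, column 6; remove that cell from P, ejecting 8. So w(8) = 8. P is now [[1, 2, 3, 4, 7], [5], [6]].
Step i=7: Q has 7 at row 1, column 5; remove that cell from P, ejecting 7. So w(7) = 7. P is now [[1, 2, 3, 4], [5], [6]].
Step i=6: Q has 6 at row 3, column 1; remove 6 from row 3 of P and reverse-bump: 6 enters row 2 and ejects 5; 5 enters row 1 and ejects 4. So w(6) = 4. P is now [[1, 2, 3, 5], [6]].
Step i=5: Q has 5 at row 2, column 1; remove 6 from row 2 of P and reverse-bump: 6 enters row 1 and ejects 5. So w(5) = 5. P is now [[1, 2, 3, 6]].
Step i=4: Q has 4 at row 1, column 4; remove that cell from P, ejecting 6. So w(4) = 6. P is now [[1, 2, 3]].
Step i=3: Q has 3 at row 1, column 3; remove that cell from P, ejecting 3. So w(3) = 3. P is now [[1, 2]].
Step i=2: Q has 2 at row 1, column 2; remove that cell from P, ejecting 2. So w(2) = 2. P is now [[1]].
Step i=1: Q has 1 at row 1, column 1; remove that cell from P, ejecting 1. So w(1) = 1. P is now [].

So w = 1 2 3 6 5 4 7 8.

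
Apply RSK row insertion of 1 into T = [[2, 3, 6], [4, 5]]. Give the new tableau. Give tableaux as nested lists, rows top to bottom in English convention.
In row 1, 1 replaces 2 (the leftmost entry greater than 1); 2 is bumped to row 2. In row 2, 2 replaces 4 (the leftmost entry greater than 2); 4 is bumped to row 3. 4 starts a new row 3. The new tableau is [[1, 3, 6], [2, 5], [4]].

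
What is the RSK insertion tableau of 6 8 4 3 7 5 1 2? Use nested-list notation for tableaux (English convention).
Insert 6: appended to row 1. P = [[6]].
Insert 8: appended to row 1. P = [[6, 8]].
Insert 4: 4 bumps 6 from row 1; 6 starts row 2. P = [[4, 8], [6]].
Insert 3: 3 bumps 4 from row 1; 4 bumps 6 from row 2; 6 starts row 3. P = [[3, 8], [4], [6]].
Insert 7: 7 bumps 8 from row 1; 8 appends to row 2. P = [[3, 7], [4, 8], [6]].
Insert 5: 5 bumps 7 from row 1; 7 bumps 8 from row 2; 8 appends to row 3. P = [[3, 5], [4, 7], [6, 8]].
Insert 1: 1 bumps 3 from row 1; 3 bumps 4 from row 2; 4 bumps 6 from row 3; 6 starts row 4. P = [[1, 5], [3, 7], [4, 8], [6]].
Insert 2: 2 bumps 5 from row 1; 5 bumps 7 from row 2; 7 bumps 8 from row 3; 8 appends to row 4. P = [[1, 2], [3, 5], [4, 7], [6, 8]].

So P = [[1, 2], [3, 5], [4, 7], [6, 8]].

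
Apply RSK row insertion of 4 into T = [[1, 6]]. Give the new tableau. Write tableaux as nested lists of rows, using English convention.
In row 1, 4 replaces 6 (the leftmost entry greater than 4); 6 is bumped to row 2. 6 starts a new row 2. The new tableau is [[1, 4], [6]].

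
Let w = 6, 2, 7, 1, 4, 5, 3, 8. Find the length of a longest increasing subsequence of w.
4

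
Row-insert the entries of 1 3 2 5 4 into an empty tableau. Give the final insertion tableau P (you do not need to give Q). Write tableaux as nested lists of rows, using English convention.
Insert 1: appended to row 1. P = [[1]].
Insert 3: appended to row 1. P = [[1, 3]].
Insert 2: 2 bumps 3 from row 1; 3 starts row 2. P = [[1, 2], [3]].
Insert 5: appended to row 1. P = [[1, 2, 5], [3]].
Insert 4: 4 bumps 5 from row 1; 5 appends to row 2. P = [[1, 2, 4], [3, 5]].

So P = [[1, 2, 4], [3, 5]].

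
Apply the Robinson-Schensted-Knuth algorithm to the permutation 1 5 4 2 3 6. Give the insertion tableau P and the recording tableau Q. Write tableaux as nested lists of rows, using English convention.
Insert each entry of the permutation into P by Schensted row insertion, recording in Q the position of each new cell.

Insert 1: appended to row 1. P = [[1]].
Insert 5: appended to row 1. P = [[1, 5]].
Insert 4: 4 bumps 5 from row 1; 5 starts row 2. P = [[1, 4], [5]].
Insert 2: 2 bumps 4 from row 1; 4 bumps 5 from row 2; 5 starts row 3. P = [[1, 2], [4], [5]].
Insert 3: appended to row 1. P = [[1, 2, 3], [4], [5]].
Insert 6: appended to row 1. P = [[1, 2, 3, 6], [4], [5]].

So P = [[1, 2, 3, 6], [4], [5]], Q = [[1, 2, 5, 6], [3], [4]].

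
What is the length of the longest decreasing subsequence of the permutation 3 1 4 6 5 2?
3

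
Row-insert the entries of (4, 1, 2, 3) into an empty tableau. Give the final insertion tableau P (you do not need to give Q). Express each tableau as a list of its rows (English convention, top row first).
After inserting 4: P = [[4]].
After inserting 1: P = [[1], [4]].
After inserting 2: P = [[1, 2], [4]].
After inserting 3: P = [[1, 2, 3], [4]].

So P = [[1, 2, 3], [4]].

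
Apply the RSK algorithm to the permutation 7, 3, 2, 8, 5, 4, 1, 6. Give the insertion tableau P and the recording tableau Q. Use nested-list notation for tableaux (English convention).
Insert each entry of the permutation into P by Schensted row insertion, recording in Q the position of each new cell.

After inserting 7: P = [[7]].
After inserting 3: P = [[3], [7]].
After inserting 2: P = [[2], [3], [7]].
After inserting 8: P = [[2, 8], [3], [7]].
After inserting 5: P = [[2, 5], [3, 8], [7]].
After inserting 4: P = [[2, 4], [3, 5], [7, 8]].
After inserting 1: P = [[1, 4], [2, 5], [3, 8], [7]].
After inserting 6: P = [[1, 4, 6], [2, 5], [3, 8], [7]].

So P = [[1, 4, 6], [2, 5], [3, 8], [7]], Q = [[1, 4, 8], [2, 5], [3, 6], [7]].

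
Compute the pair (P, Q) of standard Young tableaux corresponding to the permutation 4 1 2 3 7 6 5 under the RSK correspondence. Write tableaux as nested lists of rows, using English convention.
P = [[1, 2, 3, 5], [4, 6], [7]], Q = [[1, 3, 4, 5], [2, 6], [7]]

Insert each entry of the permutation into P by Schensted row insertion, recording in Q the position of each new cell.

Insert 4: appended to row 1. P = [[4]].
Insert 1: 1 bumps 4 from row 1; 4 starts row 2. P = [[1], [4]].
Insert 2: appended to row 1. P = [[1, 2], [4]].
Insert 3: appended to row 1. P = [[1, 2, 3], [4]].
Insert 7: appended to row 1. P = [[1, 2, 3, 7], [4]].
Insert 6: 6 bumps 7 from row 1; 7 appends to row 2. P = [[1, 2, 3, 6], [4, 7]].
Insert 5: 5 bumps 6 from row 1; 6 bumps 7 from row 2; 7 starts row 3. P = [[1, 2, 3, 5], [4, 6], [7]].

So P = [[1, 2, 3, 5], [4, 6], [7]], Q = [[1, 3, 4, 5], [2, 6], [7]].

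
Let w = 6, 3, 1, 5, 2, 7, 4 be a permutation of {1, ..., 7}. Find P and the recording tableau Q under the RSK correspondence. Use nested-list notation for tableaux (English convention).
P = [[1, 2, 4], [3, 5, 7], [6]], Q = [[1, 4, 6], [2, 5, 7], [3]]

Insert each entry of the permutation into P by Schensted row insertion, recording in Q the position of each new cell.

Insert 6: appended to row 1. P = [[6]].
Insert 3: 3 bumps 6 from row 1; 6 starts row 2. P = [[3], [6]].
Insert 1: 1 bumps 3 from row 1; 3 bumps 6 from row 2; 6 starts row 3. P = [[1], [3], [6]].
Insert 5: appended to row 1. P = [[1, 5], [3], [6]].
Insert 2: 2 bumps 5 from row 1; 5 appends to row 2. P = [[1, 2], [3, 5], [6]].
Insert 7: appended to row 1. P = [[1, 2, 7], [3, 5], [6]].
Insert 4: 4 bumps 7 from row 1; 7 appends to row 2. P = [[1, 2, 4], [3, 5, 7], [6]].

So P = [[1, 2, 4], [3, 5, 7], [6]], Q = [[1, 4, 6], [2, 5, 7], [3]].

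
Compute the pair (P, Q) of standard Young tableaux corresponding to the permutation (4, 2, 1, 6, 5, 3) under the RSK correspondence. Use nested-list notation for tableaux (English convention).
Insert each entry of the permutation into P by Schensted row insertion, recording in Q the position of each new cell.

Insert 4: appended to row 1. P = [[4]], Q = [[1]].
Insert 2: 2 bumps 4 from row 1; 4 starts row 2. P = [[2], [4]], Q = [[1], [2]].
Insert 1: 1 bumps 2 from row 1; 2 bumps 4 from row 2; 4 starts row 3. P = [[1], [2], [4]], Q = [[1], [2], [3]].
Insert 6: appended to row 1. P = [[1, 6], [2], [4]], Q = [[1, 4], [2], [3]].
Insert 5: 5 bumps 6 from row 1; 6 appends to row 2. P = [[1, 5], [2, 6], [4]], Q = [[1, 4], [2, 5], [3]].
Insert 3: 3 bumps 5 from row 1; 5 bumps 6 from row 2; 6 appends to row 3. P = [[1, 3], [2, 5], [4, 6]], Q = [[1, 4], [2, 5], [3, 6]].

So P = [[1, 3], [2, 5], [4, 6]], Q = [[1, 4], [2, 5], [3, 6]].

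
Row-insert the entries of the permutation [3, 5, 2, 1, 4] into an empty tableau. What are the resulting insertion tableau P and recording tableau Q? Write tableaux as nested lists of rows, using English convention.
P = [[1, 4], [2, 5], [3]], Q = [[1, 2], [3, 5], [4]]

Insert each entry of the permutation into P by Schensted row insertion, recording in Q the position of each new cell.

After inserting 3: P = [[3]].
After inserting 5: P = [[3, 5]].
After inserting 2: P = [[2, 5], [3]].
After inserting 1: P = [[1, 5], [2], [3]].
After inserting 4: P = [[1, 4], [2, 5], [3]].

So P = [[1, 4], [2, 5], [3]], Q = [[1, 2], [3, 5], [4]].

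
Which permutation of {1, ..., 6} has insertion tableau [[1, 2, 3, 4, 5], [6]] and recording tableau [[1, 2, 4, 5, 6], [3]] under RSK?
Reverse the RSK construction: for i from n down to 1, find the cell of Q containing i, remove the entry at that cell from P, and reverse-bump it up through P; the value ejected from row 1 is w(i).

Step i=6: Q has 6 at row 1, column 5; remove that cell from P, ejecting 5. So w(6) = 5. P is now [[1, 2, 3, 4], [6]].
Step i=5: Q has 5 at row 1, column 4; remove that cell from P, ejecting 4. So w(5) = 4. P is now [[1, 2, 3], [6]].
Step i=4: Q has 4 at row 1, column 3; remove that cell from P, ejecting 3. So w(4) = 3. P is now [[1, 2], [6]].
Step i=3: Q has 3 at row 2, column 1; remove 6 from row 2 of P and reverse-bump: 6 enters row 1 and ejects 2. So w(3) = 2. P is now [[1, 6]].
Step i=2: Q has 2 at row 1, column 2; remove that cell from P, ejecting 6. So w(2) = 6. P is now [[1]].
Step i=1: Q has 1 at row 1, column 1; remove that cell from P, ejecting 1. So w(1) = 1. P is now [].

So w = 1 6 2 3 4 5.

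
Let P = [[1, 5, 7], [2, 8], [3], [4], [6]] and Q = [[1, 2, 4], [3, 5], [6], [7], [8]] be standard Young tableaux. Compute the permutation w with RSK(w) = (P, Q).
Reverse the RSK construction: for i from n down to 1, find the cell of Q containing i, remove the entry at that cell from P, and reverse-bump it up through P; the value ejected from row 1 is w(i).

Step i=8: Q has 8 at row 5, column 1; remove 6 from row 5 of P and reverse-bump: 6 enters row 4 and ejects 4; 4 enters row 3 and ejects 3; 3 enters row 2 and ejects 2; 2 enters row 1 and ejects 1. So w(8) = 1. P is now [[2, 5, 7], [3, 8], [4], [6]].
Step i=7: Q has 7 at row 4, column 1; remove 6 from row 4 of P and reverse-bump: 6 enters row 3 and ejects 4; 4 enters row 2 and ejects 3; 3 enters row 1 and ejects 2. So w(7) = 2. P is now [[3, 5, 7], [4, 8], [6]].
Step i=6: Q has 6 at row 3, column 1; remove 6 from row 3 of P and reverse-bump: 6 enters row 2 and ejects 4; 4 enters row 1 and ejects 3. So w(6) = 3. P is now [[4, 5, 7], [6, 8]].
Step i=5: Q has 5 at row 2, column 2; remove 8 from row 2 of P and reverse-bump: 8 enters row 1 and ejects 7. So w(5) = 7. P is now [[4, 5, 8], [6]].
Step i=4: Q has 4 at row 1, column 3; remove that cell from P, ejecting 8. So w(4) = 8. P is now [[4, 5], [6]].
Step i=3: Q has 3 at row 2, column 1; remove 6 from row 2 of P and reverse-bump: 6 enters row 1 and ejects 5. So w(3) = 5. P is now [[4, 6]].
Step i=2: Q has 2 at row 1, column 2; remove that cell from P, ejecting 6. So w(2) = 6. P is now [[4]].
Step i=1: Q has 1 at row 1, column 1; remove that cell from P, ejecting 4. So w(1) = 4. P is now [].

So w = 4 6 5 8 7 3 2 1.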